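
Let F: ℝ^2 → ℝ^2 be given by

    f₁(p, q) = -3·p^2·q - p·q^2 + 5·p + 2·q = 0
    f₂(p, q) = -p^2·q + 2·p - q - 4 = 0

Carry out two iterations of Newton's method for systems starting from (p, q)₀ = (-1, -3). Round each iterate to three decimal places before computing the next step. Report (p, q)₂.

(-0.449, -4.444)

At (-1, -3): F = (7.000, 0.000).
Jacobian J = [[-6·p·q - q^2 + 5, -3·p^2 - 2·p·q + 2], [-2·p·q + 2, -p^2 - 1]].
At the point, J = [[-22.000, -7.000], [-4.000, -2.000]] (det J = 16.000).
Solving J·Δ = −F gives Δ = (0.875, -1.750).
Then the next iterate is (p, q)₁ = (-0.125, -4.750).
Round to (-0.125, -4.750) and repeat: F = (-7.08203, 0.57422), J = [[-21.125, 0.76562], [0.81250, -1.01562]].
Δ = (-0.324, 0.306), so (p, q)₂ = (-0.449, -4.444).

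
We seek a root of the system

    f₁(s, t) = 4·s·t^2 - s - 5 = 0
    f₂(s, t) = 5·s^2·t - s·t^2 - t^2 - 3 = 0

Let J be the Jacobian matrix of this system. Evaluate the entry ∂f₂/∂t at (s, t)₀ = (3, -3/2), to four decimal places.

∂f₂/∂t = 5·s^2 - 2·s·t - 2·t.
At (3, -3/2) this is 57.0000.

57.0000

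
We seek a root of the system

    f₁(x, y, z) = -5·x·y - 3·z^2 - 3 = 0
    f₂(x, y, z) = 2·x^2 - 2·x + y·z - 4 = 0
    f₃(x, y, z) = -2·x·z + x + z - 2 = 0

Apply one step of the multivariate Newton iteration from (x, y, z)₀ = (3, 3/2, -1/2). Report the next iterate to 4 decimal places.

(2.1577, 0.2438, -0.1369)

At (3, 3/2, -1/2): F = (-26.2500, 7.2500, 3.5000).
Jacobian J = [[-5·y, -5·x, -6·z], [4·x - 2, z, y], [-2·z + 1, 0, -2·x + 1]].
At the point, J = [[-7.5000, -15.0000, 3.0000], [10.0000, -0.5000, 1.5000], [2.0000, 0.0000, -5.0000]] (det J = -810.7500).
Solving J·Δ = −F gives Δ = (-0.8423, -1.2562, 0.3631).
Then the next iterate is (x, y, z)₁ = (2.1577, 0.2438, -0.1369).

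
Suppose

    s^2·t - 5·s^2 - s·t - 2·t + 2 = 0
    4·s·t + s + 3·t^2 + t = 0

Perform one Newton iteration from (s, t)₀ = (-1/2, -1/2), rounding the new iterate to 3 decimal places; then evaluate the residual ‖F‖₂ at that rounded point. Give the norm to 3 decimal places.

0.091

At (-1/2, -1/2): F = (1.375, 0.750).
Jacobian J = [[2·s·t - 10·s - t, s^2 - s - 2], [4·t + 1, 4·s + 6·t + 1]].
At the point, J = [[6.000, -1.250], [-1.000, -4.000]] (det J = -25.250).
Solving J·Δ = −F gives Δ = (-0.181, 0.233).
Then the next iterate is (s, t)₁ = (-0.681, -0.267).
Re-evaluating at (-0.681, -0.267): F = (-0.09046, -0.00682), so ‖F‖₂ = 0.091.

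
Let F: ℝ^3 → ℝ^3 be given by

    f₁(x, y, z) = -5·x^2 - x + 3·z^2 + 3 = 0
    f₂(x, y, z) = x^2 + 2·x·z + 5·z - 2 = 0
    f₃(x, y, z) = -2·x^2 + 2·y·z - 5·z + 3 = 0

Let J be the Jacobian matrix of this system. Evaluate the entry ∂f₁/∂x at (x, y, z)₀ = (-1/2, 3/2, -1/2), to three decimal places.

∂f₁/∂x = -10·x - 1.
At (-1/2, 3/2, -1/2) this is 4.000.

4.000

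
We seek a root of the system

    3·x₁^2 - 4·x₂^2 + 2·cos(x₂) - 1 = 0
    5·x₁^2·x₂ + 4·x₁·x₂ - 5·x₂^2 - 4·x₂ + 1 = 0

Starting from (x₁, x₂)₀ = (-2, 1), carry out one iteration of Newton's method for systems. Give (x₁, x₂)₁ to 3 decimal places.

(-1.828, 1.621)

At (-2, 1): F = (8.08060, 4.000).
Jacobian J = [[6·x₁, -8·x₂ - 2·sin(x₂)], [10·x₁·x₂ + 4·x₂, 5·x₁^2 + 4·x₁ - 10·x₂ - 4]].
At the point, J = [[-12.000, -9.68294], [-16.000, -2.000]] (det J = -130.92707).
Solving J·Δ = −F gives Δ = (0.172, 0.621).
Then the next iterate is (x₁, x₂)₁ = (-1.828, 1.621).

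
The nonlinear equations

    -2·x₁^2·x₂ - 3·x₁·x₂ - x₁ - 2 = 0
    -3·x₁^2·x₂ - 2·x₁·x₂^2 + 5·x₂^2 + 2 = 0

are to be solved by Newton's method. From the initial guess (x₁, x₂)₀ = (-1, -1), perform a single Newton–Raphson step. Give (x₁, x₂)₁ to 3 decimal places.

(-1.524, -0.048)

At (-1, -1): F = (-2.000, 12.000).
Jacobian J = [[-4·x₁·x₂ - 3·x₂ - 1, -2·x₁^2 - 3·x₁], [-6·x₁·x₂ - 2·x₂^2, -3·x₁^2 - 4·x₁·x₂ + 10·x₂]].
At the point, J = [[-2.000, 1.000], [-8.000, -17.000]] (det J = 42.000).
Solving J·Δ = −F gives Δ = (-0.524, 0.952).
Then the next iterate is (x₁, x₂)₁ = (-1.524, -0.048).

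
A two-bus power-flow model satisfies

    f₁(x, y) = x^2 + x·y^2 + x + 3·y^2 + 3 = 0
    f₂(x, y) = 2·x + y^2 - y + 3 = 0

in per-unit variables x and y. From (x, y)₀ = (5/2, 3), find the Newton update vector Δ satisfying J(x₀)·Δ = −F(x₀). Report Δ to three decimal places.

(17.306, -9.722)

At (5/2, 3): F = (61.250, 14.000).
Jacobian J = [[2·x + y^2 + 1, 2·x·y + 6·y], [2, 2·y - 1]].
At the point, J = [[15.000, 33.000], [2.000, 5.000]] (det J = 9.000).
Solving J·Δ = −F gives Δ = (17.306, -9.722).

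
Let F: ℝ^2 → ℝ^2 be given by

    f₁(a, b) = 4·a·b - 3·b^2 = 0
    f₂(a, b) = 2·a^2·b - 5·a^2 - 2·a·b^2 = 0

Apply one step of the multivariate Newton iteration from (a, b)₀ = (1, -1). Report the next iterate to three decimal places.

(0.647, -0.441)

At (1, -1): F = (-7.000, -9.000).
Jacobian J = [[4·b, 4·a - 6·b], [4·a·b - 10·a - 2·b^2, 2·a^2 - 4·a·b]].
At the point, J = [[-4.000, 10.000], [-16.000, 6.000]] (det J = 136.000).
Solving J·Δ = −F gives Δ = (-0.353, 0.559).
Then the next iterate is (a, b)₁ = (0.647, -0.441).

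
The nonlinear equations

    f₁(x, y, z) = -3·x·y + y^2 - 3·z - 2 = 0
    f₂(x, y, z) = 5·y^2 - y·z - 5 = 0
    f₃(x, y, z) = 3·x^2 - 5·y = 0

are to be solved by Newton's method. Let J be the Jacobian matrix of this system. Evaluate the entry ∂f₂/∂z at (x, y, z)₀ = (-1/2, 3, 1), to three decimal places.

-3.000

∂f₂/∂z = -y.
At (-1/2, 3, 1) this is -3.000.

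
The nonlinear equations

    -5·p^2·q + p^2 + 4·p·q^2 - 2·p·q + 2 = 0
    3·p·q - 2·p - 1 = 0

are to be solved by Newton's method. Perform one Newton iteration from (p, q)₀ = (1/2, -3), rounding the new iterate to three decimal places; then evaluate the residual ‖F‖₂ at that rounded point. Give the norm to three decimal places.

15.922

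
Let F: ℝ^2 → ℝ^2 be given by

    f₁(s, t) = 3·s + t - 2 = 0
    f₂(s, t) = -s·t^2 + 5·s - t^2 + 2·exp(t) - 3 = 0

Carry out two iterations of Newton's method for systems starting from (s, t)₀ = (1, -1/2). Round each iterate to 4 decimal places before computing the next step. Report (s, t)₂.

At (1, -1/2): F = (0.5000, 2.713061).
Jacobian J = [[3, 1], [-t^2 + 5, -2·s·t - 2·t + 2·exp(t)]].
At the point, J = [[3.0000, 1.0000], [4.7500, 3.213061]] (det J = 4.889184).
Solving J·Δ = −F gives Δ = (0.2263, -1.1790).
Then the next iterate is (s, t)₁ = (1.2263, -1.6790).
Round to (1.2263, -1.6790) and repeat: F = (-0.0001, -2.771410), J = [[3.0000, 1.0000], [2.180959, 7.849036]].
Δ = (-0.1297, 0.3891), so (s, t)₂ = (1.0966, -1.2899).

(1.0966, -1.2899)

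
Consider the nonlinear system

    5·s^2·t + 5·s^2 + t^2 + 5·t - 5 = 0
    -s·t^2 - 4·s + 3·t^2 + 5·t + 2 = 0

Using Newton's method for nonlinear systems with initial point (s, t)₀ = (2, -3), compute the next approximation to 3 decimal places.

At (2, -3): F = (-51.000, -12.000).
Jacobian J = [[10·s·t + 10·s, 5·s^2 + 2·t + 5], [-t^2 - 4, -2·s·t + 6·t + 5]].
At the point, J = [[-40.000, 19.000], [-13.000, -1.000]] (det J = 287.000).
Solving J·Δ = −F gives Δ = (-0.972, 0.638).
Then the next iterate is (s, t)₁ = (1.028, -2.362).

(1.028, -2.362)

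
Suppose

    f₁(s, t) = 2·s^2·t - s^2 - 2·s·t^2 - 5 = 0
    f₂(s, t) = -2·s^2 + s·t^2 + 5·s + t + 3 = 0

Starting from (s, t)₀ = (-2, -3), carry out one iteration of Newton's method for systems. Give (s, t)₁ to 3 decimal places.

(-0.886, -2.116)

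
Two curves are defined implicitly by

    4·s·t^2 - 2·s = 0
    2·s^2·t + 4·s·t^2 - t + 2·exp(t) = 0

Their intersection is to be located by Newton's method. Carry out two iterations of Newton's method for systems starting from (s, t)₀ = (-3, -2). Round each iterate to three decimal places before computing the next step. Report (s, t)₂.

(-1.082, -1.134)

At (-3, -2): F = (-42.000, -81.72933).
Jacobian J = [[4·t^2 - 2, 8·s·t], [4·s·t + 4·t^2, 2·s^2 + 8·s·t + 2·exp(t) - 1]].
At the point, J = [[14.000, 48.000], [40.000, 65.27067]] (det J = -1006.21061).
Solving J·Δ = −F gives Δ = (1.174, 0.532).
Then the next iterate is (s, t)₁ = (-1.826, -1.468).
Round to (-1.826, -1.468) and repeat: F = (-12.08830, -23.60096), J = [[6.62010, 21.44454], [19.34237, 27.57387]].
Δ = (0.744, 0.334), so (s, t)₂ = (-1.082, -1.134).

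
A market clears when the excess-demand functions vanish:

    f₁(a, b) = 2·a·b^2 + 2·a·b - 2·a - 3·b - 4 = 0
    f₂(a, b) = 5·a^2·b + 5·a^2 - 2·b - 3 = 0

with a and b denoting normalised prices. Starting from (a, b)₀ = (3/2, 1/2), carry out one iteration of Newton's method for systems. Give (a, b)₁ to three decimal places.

(0.163, 2.360)

At (3/2, 1/2): F = (-6.250, 12.875).
Jacobian J = [[2·b^2 + 2·b - 2, 4·a·b + 2·a - 3], [10·a·b + 10·a, 5·a^2 - 2]].
At the point, J = [[-0.500, 3.000], [22.500, 9.250]] (det J = -72.125).
Solving J·Δ = −F gives Δ = (-1.337, 1.860).
Then the next iterate is (a, b)₁ = (0.163, 2.360).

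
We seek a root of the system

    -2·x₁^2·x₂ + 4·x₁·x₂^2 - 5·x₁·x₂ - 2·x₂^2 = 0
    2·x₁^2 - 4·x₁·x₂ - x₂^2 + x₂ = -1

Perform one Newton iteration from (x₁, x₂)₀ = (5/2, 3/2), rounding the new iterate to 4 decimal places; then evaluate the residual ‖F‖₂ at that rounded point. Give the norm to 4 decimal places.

5.0097

At (5/2, 3/2): F = (-19.5000, -2.2500).
Jacobian J = [[-4·x₁·x₂ + 4·x₂^2 - 5·x₂, -2·x₁^2 + 8·x₁·x₂ - 5·x₁ - 4·x₂], [4·x₁ - 4·x₂, -4·x₁ - 2·x₂ + 1]].
At the point, J = [[-13.5000, -1.0000], [4.0000, -12.0000]] (det J = 166.0000).
Solving J·Δ = −F gives Δ = (-1.3961, -0.6529).
Then the next iterate is (x₁, x₂)₁ = (1.1039, 0.8471).
Re-evaluating at (1.1039, 0.8471): F = (-5.006730, -0.173743), so ‖F‖₂ = 5.0097.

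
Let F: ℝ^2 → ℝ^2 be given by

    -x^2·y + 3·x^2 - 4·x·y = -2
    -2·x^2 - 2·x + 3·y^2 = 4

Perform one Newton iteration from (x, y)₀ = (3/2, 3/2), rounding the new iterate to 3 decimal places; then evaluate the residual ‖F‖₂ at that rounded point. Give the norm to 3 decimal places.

1.435

At (3/2, 3/2): F = (-3.625, -4.750).
Jacobian J = [[-2·x·y + 6·x - 4·y, -x^2 - 4·x], [-4·x - 2, 6·y]].
At the point, J = [[-1.500, -8.250], [-8.000, 9.000]] (det J = -79.500).
Solving J·Δ = −F gives Δ = (-0.903, -0.275).
Then the next iterate is (x, y)₁ = (0.597, 1.225).
Re-evaluating at (0.597, 1.225): F = (-0.29267, -1.40494), so ‖F‖₂ = 1.435.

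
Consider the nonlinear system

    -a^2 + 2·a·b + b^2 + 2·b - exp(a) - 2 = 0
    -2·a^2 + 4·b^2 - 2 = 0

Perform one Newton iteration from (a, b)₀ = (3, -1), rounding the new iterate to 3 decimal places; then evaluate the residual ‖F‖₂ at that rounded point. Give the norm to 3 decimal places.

14.595

At (3, -1): F = (-38.08554, -16.000).
Jacobian J = [[-2·a + 2·b - exp(a), 2·a + 2·b + 2], [-4·a, 8·b]].
At the point, J = [[-28.08554, 6.000], [-12.000, -8.000]] (det J = 296.68430).
Solving J·Δ = −F gives Δ = (-1.351, 0.026).
Then the next iterate is (a, b)₁ = (1.649, -0.974).
Re-evaluating at (1.649, -0.974): F = (-14.13255, -3.64370), so ‖F‖₂ = 14.595.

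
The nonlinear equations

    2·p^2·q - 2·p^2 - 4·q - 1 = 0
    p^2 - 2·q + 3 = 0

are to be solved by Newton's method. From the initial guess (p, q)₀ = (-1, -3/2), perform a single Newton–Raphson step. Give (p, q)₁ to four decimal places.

(-0.4167, 1.4167)

At (-1, -3/2): F = (0.0000, 7.0000).
Jacobian J = [[4·p·q - 4·p, 2·p^2 - 4], [2·p, -2]].
At the point, J = [[10.0000, -2.0000], [-2.0000, -2.0000]] (det J = -24.0000).
Solving J·Δ = −F gives Δ = (0.5833, 2.9167).
Then the next iterate is (p, q)₁ = (-0.4167, 1.4167).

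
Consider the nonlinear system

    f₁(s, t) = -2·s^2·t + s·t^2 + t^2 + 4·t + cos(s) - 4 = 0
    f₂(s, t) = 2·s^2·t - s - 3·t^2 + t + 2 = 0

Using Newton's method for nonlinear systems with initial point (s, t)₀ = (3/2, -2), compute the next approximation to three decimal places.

At (3/2, -2): F = (7.07074, -22.500).
Jacobian J = [[-4·s·t + t^2 - sin(s), -2·s^2 + 2·s·t + 2·t + 4], [4·s·t - 1, 2·s^2 - 6·t + 1]].
At the point, J = [[15.00251, -10.500], [-13.000, 17.500]] (det J = 126.04384).
Solving J·Δ = −F gives Δ = (0.893, 1.949).
Then the next iterate is (s, t)₁ = (2.393, -0.051).

(2.393, -0.051)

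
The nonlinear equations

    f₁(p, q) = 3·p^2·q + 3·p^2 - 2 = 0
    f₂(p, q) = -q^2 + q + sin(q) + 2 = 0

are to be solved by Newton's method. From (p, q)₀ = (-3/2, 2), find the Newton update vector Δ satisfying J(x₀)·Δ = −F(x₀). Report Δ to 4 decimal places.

At (-3/2, 2): F = (18.2500, 0.909297).
Jacobian J = [[6·p·q + 6·p, 3·p^2], [0, -2·q + cos(q) + 1]].
At the point, J = [[-27.0000, 6.7500], [0.0000, -3.416147]] (det J = 92.235965).
Solving J·Δ = −F gives Δ = (0.7425, 0.2662).

(0.7425, 0.2662)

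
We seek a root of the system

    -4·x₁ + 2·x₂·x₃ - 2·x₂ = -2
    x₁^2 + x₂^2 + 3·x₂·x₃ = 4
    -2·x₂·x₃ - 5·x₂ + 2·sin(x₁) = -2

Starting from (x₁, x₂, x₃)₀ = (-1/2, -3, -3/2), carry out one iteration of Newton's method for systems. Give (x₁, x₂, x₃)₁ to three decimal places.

(3.007, -0.405, -2.834)

At (-1/2, -3, -3/2): F = (19.000, 18.750, 7.04115).
Jacobian J = [[-4, 2·x₃ - 2, 2·x₂], [2·x₁, 2·x₂ + 3·x₃, 3·x₂], [2·cos(x₁), -2·x₃ - 5, -2·x₂]].
At the point, J = [[-4.000, -5.000, -6.000], [-1.000, -10.500, -9.000], [1.75517, -2.000, 6.000]] (det J = 250.40703).
Solving J·Δ = −F gives Δ = (3.507, 2.595, -1.334).
Then the next iterate is (x₁, x₂, x₃)₁ = (3.007, -0.405, -2.834).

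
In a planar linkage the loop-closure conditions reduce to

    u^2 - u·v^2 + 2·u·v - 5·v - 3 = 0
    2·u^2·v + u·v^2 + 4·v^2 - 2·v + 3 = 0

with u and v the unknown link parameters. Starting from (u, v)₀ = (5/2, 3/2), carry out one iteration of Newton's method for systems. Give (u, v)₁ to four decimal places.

(1.9068, 0.7286)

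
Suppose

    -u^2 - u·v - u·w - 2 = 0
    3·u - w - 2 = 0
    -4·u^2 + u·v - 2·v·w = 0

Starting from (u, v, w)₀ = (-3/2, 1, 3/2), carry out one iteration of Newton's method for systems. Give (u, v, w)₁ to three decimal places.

At (-3/2, 1, 3/2): F = (-0.500, -8.000, -13.500).
Jacobian J = [[-2·u - v - w, -u, -u], [3, 0, -1], [-8·u + v, u - 2·w, -2·v]].
At the point, J = [[0.500, 1.500, 1.500], [3.000, 0.000, -1.000], [13.000, -4.500, -2.000]] (det J = -33.000).
Solving J·Δ = −F gives Δ = (1.591, 3.030, -3.227).
Then the next iterate is (u, v, w)₁ = (0.091, 4.030, -1.727).

(0.091, 4.030, -1.727)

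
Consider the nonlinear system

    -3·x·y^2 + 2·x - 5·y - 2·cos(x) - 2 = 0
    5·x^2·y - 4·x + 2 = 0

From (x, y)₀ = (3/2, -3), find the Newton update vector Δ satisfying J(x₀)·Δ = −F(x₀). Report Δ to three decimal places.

At (3/2, -3): F = (-24.64147, -37.750).
Jacobian J = [[-3·y^2 + 2·sin(x) + 2, -6·x·y - 5], [10·x·y - 4, 5·x^2]].
At the point, J = [[-23.00501, 22.000], [-49.000, 11.250]] (det J = 819.19364).
Solving J·Δ = −F gives Δ = (-0.675, 0.414).

(-0.675, 0.414)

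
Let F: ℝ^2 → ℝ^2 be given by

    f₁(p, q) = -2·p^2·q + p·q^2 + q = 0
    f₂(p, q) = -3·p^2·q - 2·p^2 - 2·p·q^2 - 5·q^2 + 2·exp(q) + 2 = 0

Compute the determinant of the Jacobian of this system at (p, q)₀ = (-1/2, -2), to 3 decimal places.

J = [[-4·p·q + q^2, -2·p^2 + 2·p·q + 1], [-6·p·q - 4·p - 2·q^2, -3·p^2 - 4·p·q - 10·q + 2·exp(q)]].
At the point, J = [[0.000, 2.500], [-12.000, 15.52067]].
det J = 30.000.

30.000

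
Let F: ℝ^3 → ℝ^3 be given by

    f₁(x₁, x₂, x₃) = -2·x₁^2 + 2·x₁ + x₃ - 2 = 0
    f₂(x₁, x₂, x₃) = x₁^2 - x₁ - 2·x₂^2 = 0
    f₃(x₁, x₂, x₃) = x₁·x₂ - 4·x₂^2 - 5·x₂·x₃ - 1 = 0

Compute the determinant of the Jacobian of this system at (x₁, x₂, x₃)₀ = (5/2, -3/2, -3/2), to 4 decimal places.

J = [[-4·x₁ + 2, 0, 1], [2·x₁ - 1, -4·x₂, 0], [x₂, x₁ - 8·x₂ - 5·x₃, -5·x₂]].
At the point, J = [[-8.0000, 0.0000, 1.0000], [4.0000, 6.0000, 0.0000], [-1.5000, 22.0000, 7.5000]].
det J = -263.0000.

-263.0000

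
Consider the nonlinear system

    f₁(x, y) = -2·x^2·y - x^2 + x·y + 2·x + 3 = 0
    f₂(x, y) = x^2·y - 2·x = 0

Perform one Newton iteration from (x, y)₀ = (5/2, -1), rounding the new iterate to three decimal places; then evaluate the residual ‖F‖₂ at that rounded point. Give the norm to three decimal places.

6.147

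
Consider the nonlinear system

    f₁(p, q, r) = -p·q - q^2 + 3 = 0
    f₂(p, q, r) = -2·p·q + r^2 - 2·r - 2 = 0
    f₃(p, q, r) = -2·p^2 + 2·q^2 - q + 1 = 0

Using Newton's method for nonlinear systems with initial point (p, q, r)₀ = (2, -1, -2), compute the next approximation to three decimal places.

At (2, -1, -2): F = (4.000, 10.000, -4.000).
Jacobian J = [[-q, -p - 2·q, 0], [-2·q, -2·p, 2·r - 2], [-4·p, 4·q - 1, 0]].
At the point, J = [[1.000, 0.000, 0.000], [2.000, -4.000, -6.000], [-8.000, -5.000, 0.000]] (det J = -30.000).
Solving J·Δ = −F gives Δ = (-4.000, 5.600, -3.400).
Then the next iterate is (p, q, r)₁ = (-2.000, 4.600, -5.400).

(-2.000, 4.600, -5.400)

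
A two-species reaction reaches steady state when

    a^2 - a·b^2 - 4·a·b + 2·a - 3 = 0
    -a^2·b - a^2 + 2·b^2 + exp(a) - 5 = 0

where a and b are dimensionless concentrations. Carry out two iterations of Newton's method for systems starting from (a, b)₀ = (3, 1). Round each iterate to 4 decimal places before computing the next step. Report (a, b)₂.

(2.9998, 0.8284)

At (3, 1): F = (-3.0000, -0.914463).
Jacobian J = [[2·a - b^2 - 4·b + 2, -2·a·b - 4·a], [-2·a·b - 2·a + exp(a), -a^2 + 4·b]].
At the point, J = [[3.0000, -18.0000], [8.085537, -5.0000]] (det J = 130.539665).
Solving J·Δ = −F gives Δ = (0.0112, -0.1648).
Then the next iterate is (a, b)₁ = (3.0112, 0.8352).
Round to (3.0112, 0.8352) and repeat: F = (-0.070581, 0.066522), J = [[3.984041, -17.074708], [9.259451, -5.726525]].
Δ = (-0.0114, -0.0068), so (a, b)₂ = (2.9998, 0.8284).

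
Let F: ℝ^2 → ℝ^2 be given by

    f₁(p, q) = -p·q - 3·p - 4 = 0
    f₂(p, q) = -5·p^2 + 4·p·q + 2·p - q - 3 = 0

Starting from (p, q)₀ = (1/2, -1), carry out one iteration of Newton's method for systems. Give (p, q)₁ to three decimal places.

(-0.795, -5.818)

At (1/2, -1): F = (-5.000, -4.250).
Jacobian J = [[-q - 3, -p], [-10·p + 4·q + 2, 4·p - 1]].
At the point, J = [[-2.000, -0.500], [-7.000, 1.000]] (det J = -5.500).
Solving J·Δ = −F gives Δ = (-1.295, -4.818).
Then the next iterate is (p, q)₁ = (-0.795, -5.818).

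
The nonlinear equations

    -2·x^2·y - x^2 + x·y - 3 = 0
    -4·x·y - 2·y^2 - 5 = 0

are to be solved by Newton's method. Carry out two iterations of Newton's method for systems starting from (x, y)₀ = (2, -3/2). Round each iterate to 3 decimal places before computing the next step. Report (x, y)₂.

At (2, -3/2): F = (2.000, 2.500).
Jacobian J = [[-4·x·y - 2·x + y, -2·x^2 + x], [-4·y, -4·x - 4·y]].
At the point, J = [[6.500, -6.000], [6.000, -2.000]] (det J = 23.000).
Solving J·Δ = −F gives Δ = (-0.478, -0.185).
Then the next iterate is (x, y)₁ = (1.522, -1.685).
Round to (1.522, -1.685) and repeat: F = (-0.07450, -0.42017), J = [[5.52928, -3.11097], [6.740, 0.652]].
Δ = (0.055, 0.074), so (x, y)₂ = (1.577, -1.611).

(1.577, -1.611)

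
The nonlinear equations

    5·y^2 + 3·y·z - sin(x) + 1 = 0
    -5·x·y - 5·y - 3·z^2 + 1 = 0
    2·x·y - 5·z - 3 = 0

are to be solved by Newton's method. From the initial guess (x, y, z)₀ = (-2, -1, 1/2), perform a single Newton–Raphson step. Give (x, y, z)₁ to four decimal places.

(-2.4661, -0.0892, -0.3422)

At (-2, -1, 1/2): F = (5.409297, -4.7500, -1.5000).
Jacobian J = [[-cos(x), 10·y + 3·z, 3·y], [-5·y, -5·x - 5, -6·z], [2·y, 2·x, -5]].
At the point, J = [[0.416147, -8.5000, -3.0000], [5.0000, 5.0000, -3.0000], [-2.0000, -4.0000, -5.0000]] (det J = -248.897433).
Solving J·Δ = −F gives Δ = (-0.4661, 0.9108, -0.8422).
Then the next iterate is (x, y, z)₁ = (-2.4661, -0.0892, -0.3422).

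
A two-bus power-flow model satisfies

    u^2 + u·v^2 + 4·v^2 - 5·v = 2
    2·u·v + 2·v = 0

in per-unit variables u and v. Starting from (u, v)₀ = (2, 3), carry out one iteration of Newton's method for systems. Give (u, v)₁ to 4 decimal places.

(-0.8889, 2.8889)

At (2, 3): F = (41.0000, 18.0000).
Jacobian J = [[2·u + v^2, 2·u·v + 8·v - 5], [2·v, 2·u + 2]].
At the point, J = [[13.0000, 31.0000], [6.0000, 6.0000]] (det J = -108.0000).
Solving J·Δ = −F gives Δ = (-2.8889, -0.1111).
Then the next iterate is (u, v)₁ = (-0.8889, 2.8889).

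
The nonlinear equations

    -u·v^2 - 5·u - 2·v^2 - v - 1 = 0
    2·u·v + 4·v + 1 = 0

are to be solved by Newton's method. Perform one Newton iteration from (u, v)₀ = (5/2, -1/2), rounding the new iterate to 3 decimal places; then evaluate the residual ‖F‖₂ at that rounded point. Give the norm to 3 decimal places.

At (5/2, -1/2): F = (-14.125, -3.500).
Jacobian J = [[-v^2 - 5, -2·u·v - 4·v - 1], [2·v, 2·u + 4]].
At the point, J = [[-5.250, 3.500], [-1.000, 9.000]] (det J = -43.750).
Solving J·Δ = −F gives Δ = (-2.626, 0.097).
Then the next iterate is (u, v)₁ = (-0.126, -0.403).
Re-evaluating at (-0.126, -0.403): F = (-0.27135, -0.51044), so ‖F‖₂ = 0.578.

0.578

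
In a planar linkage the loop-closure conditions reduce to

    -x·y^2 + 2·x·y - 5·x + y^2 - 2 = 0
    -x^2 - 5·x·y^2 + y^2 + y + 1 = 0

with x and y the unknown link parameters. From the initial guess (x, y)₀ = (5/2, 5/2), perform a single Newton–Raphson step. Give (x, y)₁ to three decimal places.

(0.762, 2.294)

At (5/2, 5/2): F = (-11.375, -74.625).
Jacobian J = [[-y^2 + 2·y - 5, -2·x·y + 2·x + 2·y], [-2·x - 5·y^2, -10·x·y + 2·y + 1]].
At the point, J = [[-6.250, -2.500], [-36.250, -56.500]] (det J = 262.500).
Solving J·Δ = −F gives Δ = (-1.738, -0.206).
Then the next iterate is (x, y)₁ = (0.762, 2.294).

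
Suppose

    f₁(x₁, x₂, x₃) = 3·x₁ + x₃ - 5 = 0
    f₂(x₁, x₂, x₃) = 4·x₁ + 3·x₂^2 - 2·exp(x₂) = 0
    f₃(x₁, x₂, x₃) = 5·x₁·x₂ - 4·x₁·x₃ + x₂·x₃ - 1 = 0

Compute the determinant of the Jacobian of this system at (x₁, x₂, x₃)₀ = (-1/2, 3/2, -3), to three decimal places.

J = [[3, 0, 1], [4, 6·x₂ - 2·exp(x₂), 0], [5·x₂ - 4·x₃, 5·x₁ + x₃, -4·x₁ + x₂]].
At the point, J = [[3.000, 0.000, 1.000], [4.000, 0.03662, 0.000], [19.500, -5.500, 3.500]].
det J = -22.330.

-22.330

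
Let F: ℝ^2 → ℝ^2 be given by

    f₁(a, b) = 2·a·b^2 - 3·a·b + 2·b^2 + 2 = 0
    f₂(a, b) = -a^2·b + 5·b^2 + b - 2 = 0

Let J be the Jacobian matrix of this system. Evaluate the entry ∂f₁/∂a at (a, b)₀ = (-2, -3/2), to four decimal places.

∂f₁/∂a = 2·b^2 - 3·b.
At (-2, -3/2) this is 9.0000.

9.0000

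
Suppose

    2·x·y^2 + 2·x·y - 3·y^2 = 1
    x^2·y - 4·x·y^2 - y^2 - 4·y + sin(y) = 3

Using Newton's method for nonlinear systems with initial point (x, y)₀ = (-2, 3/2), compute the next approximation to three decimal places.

At (-2, 3/2): F = (-22.750, 13.74749).
Jacobian J = [[2·y^2 + 2·y, 4·x·y + 2·x - 6·y], [2·x·y - 4·y^2, x^2 - 8·x·y - 2·y + cos(y) - 4]].
At the point, J = [[7.500, -25.000], [-15.000, 21.07074]] (det J = -216.96947).
Solving J·Δ = −F gives Δ = (-0.625, -1.098).
Then the next iterate is (x, y)₁ = (-2.625, 0.402).

(-2.625, 0.402)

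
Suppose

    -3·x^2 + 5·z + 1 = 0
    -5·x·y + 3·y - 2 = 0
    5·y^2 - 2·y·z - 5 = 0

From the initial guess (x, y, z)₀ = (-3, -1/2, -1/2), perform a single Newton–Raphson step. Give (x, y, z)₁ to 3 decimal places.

At (-3, -1/2, -1/2): F = (-28.500, -11.000, -4.250).
Jacobian J = [[-6·x, 0, 5], [-5·y, -5·x + 3, 0], [0, 10·y - 2·z, -2·y]].
At the point, J = [[18.000, 0.000, 5.000], [2.500, 18.000, 0.000], [0.000, -4.000, 1.000]] (det J = 274.000).
Solving J·Δ = −F gives Δ = (-0.327, 0.656, 6.876).
Then the next iterate is (x, y, z)₁ = (-3.327, 0.156, 6.376).

(-3.327, 0.156, 6.376)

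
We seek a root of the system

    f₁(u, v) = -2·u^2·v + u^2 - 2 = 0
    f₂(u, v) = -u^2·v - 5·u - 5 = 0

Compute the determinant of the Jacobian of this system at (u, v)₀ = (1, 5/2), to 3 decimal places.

-12.000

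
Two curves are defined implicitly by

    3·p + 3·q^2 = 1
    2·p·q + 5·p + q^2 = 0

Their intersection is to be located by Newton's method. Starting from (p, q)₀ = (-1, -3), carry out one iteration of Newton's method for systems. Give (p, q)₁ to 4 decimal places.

At (-1, -3): F = (23.0000, 10.0000).
Jacobian J = [[3, 6·q], [2·q + 5, 2·p + 2·q]].
At the point, J = [[3.0000, -18.0000], [-1.0000, -8.0000]] (det J = -42.0000).
Solving J·Δ = −F gives Δ = (-0.0952, 1.2619).
Then the next iterate is (p, q)₁ = (-1.0952, -1.7381).

(-1.0952, -1.7381)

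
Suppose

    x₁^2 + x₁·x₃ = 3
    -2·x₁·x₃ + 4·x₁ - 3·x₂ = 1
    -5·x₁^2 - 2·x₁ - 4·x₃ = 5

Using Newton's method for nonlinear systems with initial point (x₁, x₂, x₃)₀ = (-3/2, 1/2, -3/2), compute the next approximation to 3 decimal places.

At (-3/2, 1/2, -3/2): F = (1.500, -13.000, -7.250).
Jacobian J = [[2·x₁ + x₃, 0, x₁], [-2·x₃ + 4, -3, -2·x₁], [-10·x₁ - 2, 0, -4]].
At the point, J = [[-4.500, 0.000, -1.500], [7.000, -3.000, 3.000], [13.000, 0.000, -4.000]] (det J = -112.500).
Solving J·Δ = −F gives Δ = (0.450, -3.633, -0.350).
Then the next iterate is (x₁, x₂, x₃)₁ = (-1.050, -3.133, -1.850).

(-1.050, -3.133, -1.850)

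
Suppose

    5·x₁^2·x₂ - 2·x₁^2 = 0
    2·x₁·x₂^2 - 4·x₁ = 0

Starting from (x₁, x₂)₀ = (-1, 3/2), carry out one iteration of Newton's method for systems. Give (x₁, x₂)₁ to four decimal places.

At (-1, 3/2): F = (5.5000, -0.5000).
Jacobian J = [[10·x₁·x₂ - 4·x₁, 5·x₁^2], [2·x₂^2 - 4, 4·x₁·x₂]].
At the point, J = [[-11.0000, 5.0000], [0.5000, -6.0000]] (det J = 63.5000).
Solving J·Δ = −F gives Δ = (0.4803, -0.0433).
Then the next iterate is (x₁, x₂)₁ = (-0.5197, 1.4567).

(-0.5197, 1.4567)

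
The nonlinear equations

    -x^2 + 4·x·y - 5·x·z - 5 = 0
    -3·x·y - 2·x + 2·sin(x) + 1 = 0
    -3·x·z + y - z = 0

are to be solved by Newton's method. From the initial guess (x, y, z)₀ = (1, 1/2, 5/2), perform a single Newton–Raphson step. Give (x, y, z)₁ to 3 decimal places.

(-0.006, 1.039, 2.146)

At (1, 1/2, 5/2): F = (-16.500, -0.81706, -9.500).
Jacobian J = [[-2·x + 4·y - 5·z, 4·x, -5·x], [-3·y + 2·cos(x) - 2, -3·x, 0], [-3·z, 1, -3·x - 1]].
At the point, J = [[-12.500, 4.000, -5.000], [-2.41940, -3.000, 0.000], [-7.500, 1.000, -4.000]] (det J = -64.11335).
Solving J·Δ = −F gives Δ = (-1.006, 0.539, -0.354).
Then the next iterate is (x, y, z)₁ = (-0.006, 1.039, 2.146).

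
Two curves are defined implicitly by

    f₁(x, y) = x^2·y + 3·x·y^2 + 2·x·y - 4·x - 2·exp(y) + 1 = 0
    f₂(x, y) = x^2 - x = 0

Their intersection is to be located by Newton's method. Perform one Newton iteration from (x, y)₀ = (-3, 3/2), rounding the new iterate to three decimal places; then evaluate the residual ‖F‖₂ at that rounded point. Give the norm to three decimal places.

4.753

At (-3, 3/2): F = (-11.71338, 12.000).
Jacobian J = [[2·x·y + 3·y^2 + 2·y - 4, x^2 + 6·x·y + 2·x - 2·exp(y)], [2·x - 1, 0]].
At the point, J = [[-3.250, -32.96338], [-7.000, 0.000]] (det J = -230.74365).
Solving J·Δ = −F gives Δ = (1.714, -0.524).
Then the next iterate is (x, y)₁ = (-1.286, 0.976).
Re-evaluating at (-1.286, 0.976): F = (-3.73484, 2.93980), so ‖F‖₂ = 4.753.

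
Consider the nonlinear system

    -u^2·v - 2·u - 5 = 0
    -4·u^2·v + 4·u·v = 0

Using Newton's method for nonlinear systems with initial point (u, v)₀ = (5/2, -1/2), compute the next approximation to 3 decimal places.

At (5/2, -1/2): F = (-6.875, 7.500).
Jacobian J = [[-2·u·v - 2, -u^2], [-8·u·v + 4·v, -4·u^2 + 4·u]].
At the point, J = [[0.500, -6.250], [8.000, -15.000]] (det J = 42.500).
Solving J·Δ = −F gives Δ = (-3.529, -1.382).
Then the next iterate is (u, v)₁ = (-1.029, -1.882).

(-1.029, -1.882)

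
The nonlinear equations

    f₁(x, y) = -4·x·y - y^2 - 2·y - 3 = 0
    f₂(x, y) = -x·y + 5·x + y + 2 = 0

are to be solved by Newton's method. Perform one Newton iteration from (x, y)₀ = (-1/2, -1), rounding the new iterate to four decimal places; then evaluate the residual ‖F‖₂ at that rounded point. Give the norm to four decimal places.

3.6653

At (-1/2, -1): F = (-4.0000, -2.0000).
Jacobian J = [[-4·y, -4·x - 2·y - 2], [-y + 5, -x + 1]].
At the point, J = [[4.0000, 2.0000], [6.0000, 1.5000]] (det J = -6.0000).
Solving J·Δ = −F gives Δ = (-0.3333, 2.6667).
Then the next iterate is (x, y)₁ = (-0.8333, 1.6667).
Re-evaluating at (-0.8333, 1.6667): F = (-3.555844, 0.889061), so ‖F‖₂ = 3.6653.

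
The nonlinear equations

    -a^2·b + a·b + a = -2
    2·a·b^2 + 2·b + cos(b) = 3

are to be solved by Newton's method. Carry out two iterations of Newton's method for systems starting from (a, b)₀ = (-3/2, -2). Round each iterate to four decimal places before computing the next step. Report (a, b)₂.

(0.0420, -0.3436)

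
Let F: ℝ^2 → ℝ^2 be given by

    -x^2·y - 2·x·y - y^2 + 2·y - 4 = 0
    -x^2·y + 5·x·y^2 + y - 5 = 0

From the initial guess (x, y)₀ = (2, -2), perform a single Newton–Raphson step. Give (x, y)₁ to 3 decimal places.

At (2, -2): F = (4.000, 41.000).
Jacobian J = [[-2·x·y - 2·y, -x^2 - 2·x - 2·y + 2], [-2·x·y + 5·y^2, -x^2 + 10·x·y + 1]].
At the point, J = [[12.000, -2.000], [28.000, -43.000]] (det J = -460.000).
Solving J·Δ = −F gives Δ = (-0.196, 0.826).
Then the next iterate is (x, y)₁ = (1.804, -1.174).

(1.804, -1.174)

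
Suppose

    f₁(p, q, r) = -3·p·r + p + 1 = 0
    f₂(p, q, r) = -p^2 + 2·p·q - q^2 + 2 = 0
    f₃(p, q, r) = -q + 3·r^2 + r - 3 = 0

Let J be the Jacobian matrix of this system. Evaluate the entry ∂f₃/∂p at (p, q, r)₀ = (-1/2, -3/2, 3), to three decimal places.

0.000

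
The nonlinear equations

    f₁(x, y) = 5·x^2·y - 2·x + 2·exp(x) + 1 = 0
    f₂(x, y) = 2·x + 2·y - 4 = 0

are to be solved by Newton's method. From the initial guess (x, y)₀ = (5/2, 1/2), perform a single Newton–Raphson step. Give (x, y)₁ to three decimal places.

At (5/2, 1/2): F = (35.98999, 2.000).
Jacobian J = [[10·x·y + 2·exp(x) - 2, 5·x^2], [2, 2]].
At the point, J = [[34.86499, 31.250], [2.000, 2.000]] (det J = 7.22998).
Solving J·Δ = −F gives Δ = (-1.311, 0.311).
Then the next iterate is (x, y)₁ = (1.189, 0.811).

(1.189, 0.811)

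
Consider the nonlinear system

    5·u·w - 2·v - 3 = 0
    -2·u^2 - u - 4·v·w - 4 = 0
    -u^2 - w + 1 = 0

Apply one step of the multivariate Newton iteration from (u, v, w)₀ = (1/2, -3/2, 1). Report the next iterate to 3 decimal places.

(0.196, -0.942, 1.054)

At (1/2, -3/2, 1): F = (2.500, 1.000, -0.250).
Jacobian J = [[5·w, -2, 5·u], [-4·u - 1, -4·w, -4·v], [-2·u, 0, -1]].
At the point, J = [[5.000, -2.000, 2.500], [-3.000, -4.000, 6.000], [-1.000, 0.000, -1.000]] (det J = 28.000).
Solving J·Δ = −F gives Δ = (-0.304, 0.558, 0.054).
Then the next iterate is (u, v, w)₁ = (0.196, -0.942, 1.054).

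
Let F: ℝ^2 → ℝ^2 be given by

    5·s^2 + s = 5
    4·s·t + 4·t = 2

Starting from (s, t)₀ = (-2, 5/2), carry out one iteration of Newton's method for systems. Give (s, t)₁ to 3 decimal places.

At (-2, 5/2): F = (13.000, -12.000).
Jacobian J = [[10·s + 1, 0], [4·t, 4·s + 4]].
At the point, J = [[-19.000, 0.000], [10.000, -4.000]] (det J = 76.000).
Solving J·Δ = −F gives Δ = (0.684, -1.289).
Then the next iterate is (s, t)₁ = (-1.316, 1.211).

(-1.316, 1.211)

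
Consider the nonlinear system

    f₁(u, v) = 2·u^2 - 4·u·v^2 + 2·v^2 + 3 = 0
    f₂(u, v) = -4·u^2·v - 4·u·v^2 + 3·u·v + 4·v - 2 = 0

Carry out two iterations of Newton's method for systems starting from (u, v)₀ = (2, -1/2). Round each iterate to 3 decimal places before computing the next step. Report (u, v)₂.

At (2, -1/2): F = (9.500, -1.000).
Jacobian J = [[4·u - 4·v^2, -8·u·v + 4·v], [-8·u·v - 4·v^2 + 3·v, -4·u^2 - 8·u·v + 3·u + 4]].
At the point, J = [[7.000, 6.000], [5.500, 2.000]] (det J = -19.000).
Solving J·Δ = −F gives Δ = (1.316, -3.118).
Then the next iterate is (u, v)₁ = (3.316, -3.618).
Round to (3.316, -3.618) and repeat: F = (-122.45319, -66.95659), J = [[-39.09570, 81.50630], [32.76461, 65.94288]].
Δ = (-0.499, 1.263), so (u, v)₂ = (2.817, -2.355).

(2.817, -2.355)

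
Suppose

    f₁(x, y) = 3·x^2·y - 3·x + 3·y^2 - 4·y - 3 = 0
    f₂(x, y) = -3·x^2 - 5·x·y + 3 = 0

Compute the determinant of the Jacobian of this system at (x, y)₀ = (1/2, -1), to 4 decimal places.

33.5000

J = [[6·x·y - 3, 3·x^2 + 6·y - 4], [-6·x - 5·y, -5·x]].
At the point, J = [[-6.0000, -9.2500], [2.0000, -2.5000]].
det J = 33.5000.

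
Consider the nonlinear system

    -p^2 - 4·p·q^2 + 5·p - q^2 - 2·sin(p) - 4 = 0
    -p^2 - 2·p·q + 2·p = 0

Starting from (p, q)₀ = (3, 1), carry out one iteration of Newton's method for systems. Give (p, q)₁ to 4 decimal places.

At (3, 1): F = (-11.282240, -9.0000).
Jacobian J = [[-2·p - 4·q^2 - 2·cos(p) + 5, -8·p·q - 2·q], [-2·p - 2·q + 2, -2·p]].
At the point, J = [[-3.020015, -26.0000], [-6.0000, -6.0000]] (det J = -137.879910).
Solving J·Δ = −F gives Δ = (-1.2062, -0.2938).
Then the next iterate is (p, q)₁ = (1.7938, 0.7062).

(1.7938, 0.7062)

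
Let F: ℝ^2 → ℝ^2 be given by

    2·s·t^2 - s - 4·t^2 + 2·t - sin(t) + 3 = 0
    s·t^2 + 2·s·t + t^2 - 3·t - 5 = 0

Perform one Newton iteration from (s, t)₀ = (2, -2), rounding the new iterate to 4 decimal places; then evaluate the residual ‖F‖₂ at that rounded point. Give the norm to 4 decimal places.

At (2, -2): F = (-2.090703, 5.0000).
Jacobian J = [[2·t^2 - 1, 4·s·t - 8·t - cos(t) + 2], [t^2 + 2·t, 2·s·t + 2·s + 2·t - 3]].
At the point, J = [[7.0000, 2.416147], [0.0000, -11.0000]] (det J = -77.0000).
Solving J·Δ = −F gives Δ = (0.1418, 0.4545).
Then the next iterate is (s, t)₁ = (2.1418, -1.5455).
Re-evaluating at (2.1418, -1.5455): F = (-0.555721, 0.520606), so ‖F‖₂ = 0.7615.

0.7615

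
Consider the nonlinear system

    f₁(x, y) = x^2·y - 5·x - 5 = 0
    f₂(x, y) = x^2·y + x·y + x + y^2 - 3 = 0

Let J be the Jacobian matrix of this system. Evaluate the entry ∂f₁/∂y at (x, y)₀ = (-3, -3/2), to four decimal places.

9.0000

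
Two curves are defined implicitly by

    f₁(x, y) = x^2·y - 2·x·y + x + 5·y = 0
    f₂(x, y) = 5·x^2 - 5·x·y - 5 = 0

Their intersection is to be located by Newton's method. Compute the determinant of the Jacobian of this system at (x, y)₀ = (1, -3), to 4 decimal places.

-105.0000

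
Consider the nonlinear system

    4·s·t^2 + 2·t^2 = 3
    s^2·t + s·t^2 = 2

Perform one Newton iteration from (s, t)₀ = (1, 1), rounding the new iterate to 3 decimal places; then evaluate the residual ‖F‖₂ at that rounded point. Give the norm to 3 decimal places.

At (1, 1): F = (3.000, 0.000).
Jacobian J = [[4·t^2, 8·s·t + 4·t], [2·s·t + t^2, s^2 + 2·s·t]].
At the point, J = [[4.000, 12.000], [3.000, 3.000]] (det J = -24.000).
Solving J·Δ = −F gives Δ = (0.375, -0.375).
Then the next iterate is (s, t)₁ = (1.375, 0.625).
Re-evaluating at (1.375, 0.625): F = (-0.07031, -0.28125), so ‖F‖₂ = 0.290.

0.290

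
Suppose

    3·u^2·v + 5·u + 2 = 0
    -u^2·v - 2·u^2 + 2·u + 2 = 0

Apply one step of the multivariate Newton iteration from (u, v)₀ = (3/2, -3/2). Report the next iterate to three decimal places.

At (3/2, -3/2): F = (-0.625, 3.875).
Jacobian J = [[6·u·v + 5, 3·u^2], [-2·u·v - 4·u + 2, -u^2]].
At the point, J = [[-8.500, 6.750], [0.500, -2.250]] (det J = 15.750).
Solving J·Δ = −F gives Δ = (1.571, 2.071).
Then the next iterate is (u, v)₁ = (3.071, 0.571).

(3.071, 0.571)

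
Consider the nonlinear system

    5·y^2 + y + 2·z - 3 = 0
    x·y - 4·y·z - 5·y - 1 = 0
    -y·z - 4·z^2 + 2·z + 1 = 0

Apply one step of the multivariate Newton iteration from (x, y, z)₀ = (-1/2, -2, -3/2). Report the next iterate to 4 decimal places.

(1.9104, -1.2834, -0.6922)

At (-1/2, -2, -3/2): F = (12.0000, -2.0000, -14.0000).
Jacobian J = [[0, 10·y + 1, 2], [y, x - 4·z - 5, -4·y], [0, -z, -y - 8·z + 2]].
At the point, J = [[0.0000, -19.0000, 2.0000], [-2.0000, 0.5000, 8.0000], [0.0000, 1.5000, 16.0000]] (det J = -614.0000).
Solving J·Δ = −F gives Δ = (2.4104, 0.7166, 0.8078).
Then the next iterate is (x, y, z)₁ = (1.9104, -1.2834, -0.6922).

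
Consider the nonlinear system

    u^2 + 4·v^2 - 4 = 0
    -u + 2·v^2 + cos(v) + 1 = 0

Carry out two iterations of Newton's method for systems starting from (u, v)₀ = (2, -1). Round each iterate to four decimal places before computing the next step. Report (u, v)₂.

At (2, -1): F = (4.0000, 1.540302).
Jacobian J = [[2·u, 8·v], [-1, 4·v - sin(v)]].
At the point, J = [[4.0000, -8.0000], [-1.0000, -3.158529]] (det J = -20.634116).
Solving J·Δ = −F gives Δ = (-0.0151, 0.4924).
Then the next iterate is (u, v)₁ = (1.9849, -0.5076).
Round to (1.9849, -0.5076) and repeat: F = (0.970459, 0.404329), J = [[3.9698, -4.0608], [-1.0000, -1.544319]].
Δ = (0.0141, 0.2527), so (u, v)₂ = (1.9990, -0.2549).

(1.9990, -0.2549)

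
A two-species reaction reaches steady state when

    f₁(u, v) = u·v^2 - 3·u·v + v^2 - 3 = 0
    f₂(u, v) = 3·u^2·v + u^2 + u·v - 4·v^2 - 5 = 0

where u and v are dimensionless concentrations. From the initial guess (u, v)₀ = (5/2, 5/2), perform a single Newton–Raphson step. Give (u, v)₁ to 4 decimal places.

(1.8498, 2.4062)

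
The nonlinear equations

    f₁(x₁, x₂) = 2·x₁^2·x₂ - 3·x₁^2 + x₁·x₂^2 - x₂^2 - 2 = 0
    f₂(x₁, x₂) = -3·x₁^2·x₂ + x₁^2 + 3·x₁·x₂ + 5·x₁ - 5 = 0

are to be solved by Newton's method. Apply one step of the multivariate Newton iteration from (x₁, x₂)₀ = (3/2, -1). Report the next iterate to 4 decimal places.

At (3/2, -1): F = (-12.7500, 7.0000).
Jacobian J = [[4·x₁·x₂ - 6·x₁ + x₂^2, 2·x₁^2 + 2·x₁·x₂ - 2·x₂], [-6·x₁·x₂ + 2·x₁ + 3·x₂ + 5, -3·x₁^2 + 3·x₁]].
At the point, J = [[-14.0000, 3.5000], [14.0000, -2.2500]] (det J = -17.5000).
Solving J·Δ = −F gives Δ = (0.2393, 4.6000).
Then the next iterate is (x₁, x₂)₁ = (1.7393, 3.6000).

(1.7393, 3.6000)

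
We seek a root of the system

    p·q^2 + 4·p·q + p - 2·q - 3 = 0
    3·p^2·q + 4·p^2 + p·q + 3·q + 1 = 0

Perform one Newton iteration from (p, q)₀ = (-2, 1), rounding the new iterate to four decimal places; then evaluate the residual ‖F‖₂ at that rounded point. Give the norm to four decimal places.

9.9108

At (-2, 1): F = (-17.0000, 30.0000).
Jacobian J = [[q^2 + 4·q + 1, 2·p·q + 4·p - 2], [6·p·q + 8·p + q, 3·p^2 + p + 3]].
At the point, J = [[6.0000, -14.0000], [-27.0000, 13.0000]] (det J = -300.0000).
Solving J·Δ = −F gives Δ = (0.6633, -0.9300).
Then the next iterate is (p, q)₁ = (-1.3367, 0.0700).
Re-evaluating at (-1.3367, 0.0700): F = (-4.857526, 8.638720), so ‖F‖₂ = 9.9108.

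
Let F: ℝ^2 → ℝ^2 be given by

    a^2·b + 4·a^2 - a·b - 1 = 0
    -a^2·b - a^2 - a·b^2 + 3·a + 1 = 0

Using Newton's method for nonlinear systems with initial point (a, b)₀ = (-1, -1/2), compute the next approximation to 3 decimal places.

(-1.091, -1.795)

At (-1, -1/2): F = (2.000, -2.250).
Jacobian J = [[2·a·b + 8·a - b, a^2 - a], [-2·a·b - 2·a - b^2 + 3, -a^2 - 2·a·b]].
At the point, J = [[-6.500, 2.000], [3.750, -2.000]] (det J = 5.500).
Solving J·Δ = −F gives Δ = (-0.091, -1.295).
Then the next iterate is (a, b)₁ = (-1.091, -1.795).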